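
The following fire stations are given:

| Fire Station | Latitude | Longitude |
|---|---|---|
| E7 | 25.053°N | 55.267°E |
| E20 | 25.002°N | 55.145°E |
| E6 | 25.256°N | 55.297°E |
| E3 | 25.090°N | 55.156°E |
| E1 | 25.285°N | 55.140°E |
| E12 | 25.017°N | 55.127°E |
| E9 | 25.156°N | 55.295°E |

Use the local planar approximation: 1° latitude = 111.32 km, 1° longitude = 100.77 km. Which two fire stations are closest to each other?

Pairwise distances:
E20–E12: 2.465 km
E3–E12: 8.636 km
E20–E3: 9.859 km
E6–E9: 11.134 km
E7–E9: 11.808 km
E7–E3: 11.920 km
E7–E20: 13.542 km
E7–E12: 14.666 km
E3–E9: 15.817 km
E6–E1: 16.147 km
E1–E9: 21.217 km
E3–E1: 21.767 km
E7–E6: 22.799 km
E20–E9: 22.855 km
E12–E9: 22.935 km
E6–E3: 23.310 km
E7–E1: 28.823 km
E1–E12: 29.863 km
E20–E1: 31.508 km
E6–E12: 31.644 km
E20–E6: 32.157 km
Closest pair: E20–E12 at 2.465 km.

E20 and E12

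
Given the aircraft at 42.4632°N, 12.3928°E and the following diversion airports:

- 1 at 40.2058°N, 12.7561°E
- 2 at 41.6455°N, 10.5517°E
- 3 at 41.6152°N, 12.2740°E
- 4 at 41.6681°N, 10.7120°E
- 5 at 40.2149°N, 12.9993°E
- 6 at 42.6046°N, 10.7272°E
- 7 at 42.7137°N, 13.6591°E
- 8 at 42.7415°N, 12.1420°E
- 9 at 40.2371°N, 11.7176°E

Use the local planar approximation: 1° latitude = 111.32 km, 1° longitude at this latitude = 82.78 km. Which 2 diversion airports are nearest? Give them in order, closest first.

8, 3

Distances from 42.4632°N, 12.3928°E:
1: √((-2.2574·111.32)² + (0.3633·82.78)²) = √(63148.557836 + 904.443912) = 253.0869 km
2: √((-0.8177·111.32)² + (-1.8411·82.78)²) = √(8285.798943 + 23227.667478) = 177.5203 km
3: √((-0.8480·111.32)² + (-0.1188·82.78)²) = √(8911.239168 + 96.712748) = 94.9102 km
4: √((-0.7951·111.32)² + (-1.6808·82.78)²) = √(7834.114275 + 19359.000138) = 164.9033 km
5: √((-2.2483·111.32)² + (0.6065·82.78)²) = √(62640.456824 + 2520.649465) = 255.2667 km
6: √((0.1414·111.32)² + (-1.6656·82.78)²) = √(247.767999 + 19010.444362) = 138.7740 km
7: √((0.2505·111.32)² + (1.2663·82.78)²) = √(777.610034 + 10988.136806) = 108.4700 km
8: √((0.2783·111.32)² + (-0.2508·82.78)²) = √(959.782458 + 431.028422) = 37.2936 km
9: √((-2.2261·111.32)² + (-0.6752·82.78)²) = √(61409.524501 + 3124.033709) = 254.0346 km
Sorted: 8 (37.2936 km) < 3 (94.9102 km) < 7 (108.4700 km) < 6 (138.7740 km) < …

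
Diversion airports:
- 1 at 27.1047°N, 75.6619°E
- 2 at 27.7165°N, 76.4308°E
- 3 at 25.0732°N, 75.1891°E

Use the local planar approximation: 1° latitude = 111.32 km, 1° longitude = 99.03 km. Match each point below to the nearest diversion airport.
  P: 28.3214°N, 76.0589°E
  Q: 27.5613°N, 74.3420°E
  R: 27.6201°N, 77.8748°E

P at 28.3214°N, 76.0589°E:
  1: 141.0336 km
  2: 76.7511 km
  3: 371.7076 km
  → nearest: 2 (76.7511 km)
Q at 27.5613°N, 74.3420°E:
  1: 140.2447 km
  2: 207.5741 km
  3: 289.4003 km
  → nearest: 1 (140.2447 km)
R at 27.6201°N, 77.8748°E:
  1: 226.5296 km
  2: 143.4014 km
  3: 388.7434 km
  → nearest: 2 (143.4014 km)

P→2; Q→1; R→2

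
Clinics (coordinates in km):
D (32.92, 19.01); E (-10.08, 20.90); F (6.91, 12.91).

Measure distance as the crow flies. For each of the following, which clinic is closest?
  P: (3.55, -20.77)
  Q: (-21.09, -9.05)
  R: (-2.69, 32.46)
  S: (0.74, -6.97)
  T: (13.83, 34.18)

P→F; Q→E; R→E; S→F; T→F

P at (3.55, -20.77):
  D: 49.45 km
  E: 43.84 km
  F: 33.85 km
  → nearest: F (33.85 km)
Q at (-21.09, -9.05):
  D: 60.86 km
  E: 31.91 km
  F: 35.58 km
  → nearest: E (31.91 km)
R at (-2.69, 32.46):
  D: 38.07 km
  E: 13.72 km
  F: 21.78 km
  → nearest: E (13.72 km)
S at (0.74, -6.97):
  D: 41.36 km
  E: 29.90 km
  F: 20.82 km
  → nearest: F (20.82 km)
T at (13.83, 34.18):
  D: 24.38 km
  E: 27.35 km
  F: 22.37 km
  → nearest: F (22.37 km)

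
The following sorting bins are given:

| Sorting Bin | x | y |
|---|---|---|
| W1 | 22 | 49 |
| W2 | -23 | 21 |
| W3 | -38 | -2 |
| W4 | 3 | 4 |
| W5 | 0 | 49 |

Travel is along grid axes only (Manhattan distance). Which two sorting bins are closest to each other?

W1 and W5

Pairwise distances:
W1–W2: 73
W1–W3: 111
W1–W4: 64
W1–W5: 22
W2–W3: 38
W2–W4: 43
W2–W5: 51
W3–W4: 47
W3–W5: 89
W4–W5: 48
Closest pair: W1–W5 at 22.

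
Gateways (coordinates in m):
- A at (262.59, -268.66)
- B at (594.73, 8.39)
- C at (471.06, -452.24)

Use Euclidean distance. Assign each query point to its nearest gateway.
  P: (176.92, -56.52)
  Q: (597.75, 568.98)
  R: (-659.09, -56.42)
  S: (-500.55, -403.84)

P→A; Q→B; R→A; S→A

P at (176.92, -56.52):
  A: √((85.67)² + (-212.14)²) = √(7339.3489 + 45003.3796) = 228.79 m
  B: √((417.81)² + (64.91)²) = √(174565.1961 + 4213.3081) = 422.82 m
  C: √((294.14)² + (-395.72)²) = √(86518.3396 + 156594.3184) = 493.06 m
  → nearest: A (228.79 m)
Q at (597.75, 568.98):
  A: √((-335.16)² + (-837.64)²) = √(112332.2256 + 701640.7696) = 902.20 m
  B: √((-3.02)² + (-560.59)²) = √(9.1204 + 314261.1481) = 560.60 m
  C: √((-126.69)² + (-1021.22)²) = √(16050.3561 + 1042890.2884) = 1029.05 m
  → nearest: B (560.60 m)
R at (-659.09, -56.42):
  A: √((921.68)² + (-212.24)²) = √(849494.0224 + 45045.8176) = 945.80 m
  B: √((1253.82)² + (64.81)²) = √(1572064.5924 + 4200.3361) = 1255.49 m
  C: √((1130.15)² + (-395.82)²) = √(1277239.0225 + 156673.4724) = 1197.46 m
  → nearest: A (945.80 m)
S at (-500.55, -403.84):
  A: √((763.14)² + (135.18)²) = √(582382.6596 + 18273.6324) = 775.02 m
  B: √((1095.28)² + (412.23)²) = √(1199638.2784 + 169933.5729) = 1170.29 m
  C: √((971.61)² + (-48.40)²) = √(944025.9921 + 2342.5600) = 972.81 m
  → nearest: A (775.02 m)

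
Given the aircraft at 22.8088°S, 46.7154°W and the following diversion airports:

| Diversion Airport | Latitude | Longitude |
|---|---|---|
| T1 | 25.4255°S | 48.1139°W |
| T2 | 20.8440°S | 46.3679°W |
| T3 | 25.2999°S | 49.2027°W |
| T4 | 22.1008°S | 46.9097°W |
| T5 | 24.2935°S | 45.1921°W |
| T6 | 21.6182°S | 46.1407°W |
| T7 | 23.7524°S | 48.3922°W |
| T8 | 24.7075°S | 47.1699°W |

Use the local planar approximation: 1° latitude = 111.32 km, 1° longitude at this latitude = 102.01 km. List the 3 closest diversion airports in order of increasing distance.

T4, T6, T7

Distances from 22.8088°S, 46.7154°W:
T1: 324.3495 km
T2: 221.5755 km
T3: 375.8711 km
T4: 81.2686 km
T5: 226.8547 km
T6: 144.9245 km
T7: 200.7286 km
T8: 216.3886 km
Sorted: T4 (81.2686 km) < T6 (144.9245 km) < T7 (200.7286 km) < T8 (216.3886 km) < T2 (221.5755 km) < …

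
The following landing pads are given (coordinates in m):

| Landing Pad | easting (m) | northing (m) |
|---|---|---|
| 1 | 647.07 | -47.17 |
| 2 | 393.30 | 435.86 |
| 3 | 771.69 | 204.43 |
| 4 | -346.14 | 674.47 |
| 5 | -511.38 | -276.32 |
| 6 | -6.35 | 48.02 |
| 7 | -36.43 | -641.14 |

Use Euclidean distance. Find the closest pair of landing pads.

1 and 3

Pairwise distances:
1–2: 545.63 m
1–3: 280.77 m
1–4: 1227.69 m
1–5: 1180.90 m
1–6: 660.32 m
1–7: 905.52 m
2–3: 443.55 m
2–4: 776.99 m
2–5: 1151.37 m
2–6: 556.90 m
2–7: 1159.57 m
3–4: 1212.63 m
3–5: 1370.18 m
3–6: 793.61 m
3–7: 1169.64 m
4–5: 965.04 m
4–6: 712.67 m
4–7: 1351.57 m
5–6: 600.21 m
5–7: 598.89 m
6–7: 689.82 m
Closest pair: 1–3 at 280.77 m.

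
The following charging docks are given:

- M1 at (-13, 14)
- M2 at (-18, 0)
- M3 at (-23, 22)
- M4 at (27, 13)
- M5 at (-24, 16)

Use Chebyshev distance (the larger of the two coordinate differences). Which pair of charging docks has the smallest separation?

Pairwise distances:
M1–M2: 14
M1–M3: 10
M1–M4: 40
M1–M5: 11
M2–M3: 22
M2–M4: 45
M2–M5: 16
M3–M4: 50
M3–M5: 6
M4–M5: 51
Closest pair: M3–M5 at 6.

M3 and M5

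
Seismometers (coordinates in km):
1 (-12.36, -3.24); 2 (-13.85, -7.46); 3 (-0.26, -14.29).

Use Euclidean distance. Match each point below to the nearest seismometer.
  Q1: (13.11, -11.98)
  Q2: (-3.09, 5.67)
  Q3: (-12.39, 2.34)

Q1→3; Q2→1; Q3→1

Q1 at (13.11, -11.98):
  1: 26.93 km
  2: 27.34 km
  3: 13.57 km
  → nearest: 3 (13.57 km)
Q2 at (-3.09, 5.67):
  1: 12.86 km
  2: 16.98 km
  3: 20.16 km
  → nearest: 1 (12.86 km)
Q3 at (-12.39, 2.34):
  1: 5.58 km
  2: 9.91 km
  3: 20.58 km
  → nearest: 1 (5.58 km)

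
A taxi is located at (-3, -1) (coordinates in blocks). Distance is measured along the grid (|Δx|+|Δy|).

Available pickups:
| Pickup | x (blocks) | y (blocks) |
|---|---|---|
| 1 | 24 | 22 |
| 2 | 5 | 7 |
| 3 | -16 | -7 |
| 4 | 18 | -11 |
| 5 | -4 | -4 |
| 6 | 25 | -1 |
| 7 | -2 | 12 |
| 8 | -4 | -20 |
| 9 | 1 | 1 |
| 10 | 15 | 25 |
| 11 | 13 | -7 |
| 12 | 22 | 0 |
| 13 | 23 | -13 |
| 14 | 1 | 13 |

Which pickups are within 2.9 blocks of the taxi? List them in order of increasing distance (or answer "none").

none

Distances from (-3, -1):
1: |27| + |23| = 27 + 23 = 50 blocks
2: |8| + |8| = 8 + 8 = 16 blocks
3: |-13| + |-6| = 13 + 6 = 19 blocks
4: |21| + |-10| = 21 + 10 = 31 blocks
5: |-1| + |-3| = 1 + 3 = 4 blocks
6: |28| + |0| = 28 + 0 = 28 blocks
7: |1| + |13| = 1 + 13 = 14 blocks
8: |-1| + |-19| = 1 + 19 = 20 blocks
9: |4| + |2| = 4 + 2 = 6 blocks
10: |18| + |26| = 18 + 26 = 44 blocks
11: |16| + |-6| = 16 + 6 = 22 blocks
12: |25| + |1| = 25 + 1 = 26 blocks
13: |26| + |-12| = 26 + 12 = 38 blocks
14: |4| + |14| = 4 + 14 = 18 blocks
Threshold 2.9 blocks: none within range.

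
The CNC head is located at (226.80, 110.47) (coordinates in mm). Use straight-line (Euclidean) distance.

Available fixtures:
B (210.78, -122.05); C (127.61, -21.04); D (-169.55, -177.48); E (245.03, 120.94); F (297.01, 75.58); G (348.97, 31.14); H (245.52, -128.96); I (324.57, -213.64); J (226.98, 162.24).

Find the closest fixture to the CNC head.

Distances from (226.80, 110.47):
B: √((-16.02)² + (-232.52)²) = √(256.6404 + 54065.5504) = 233.07 mm
C: √((-99.19)² + (-131.51)²) = √(9838.6561 + 17294.8801) = 164.72 mm
D: √((-396.35)² + (-287.95)²) = √(157093.3225 + 82915.2025) = 489.91 mm
E: √((18.23)² + (10.47)²) = √(332.3329 + 109.6209) = 21.02 mm
F: √((70.21)² + (-34.89)²) = √(4929.4441 + 1217.3121) = 78.40 mm
G: √((122.17)² + (-79.33)²) = √(14925.5089 + 6293.2489) = 145.67 mm
H: √((18.72)² + (-239.43)²) = √(350.4384 + 57326.7249) = 240.16 mm
I: √((97.77)² + (-324.11)²) = √(9558.9729 + 105047.2921) = 338.54 mm
J: √((0.18)² + (51.77)²) = √(0.0324 + 2680.1329) = 51.77 mm
Minimum: E at 21.02 mm.

E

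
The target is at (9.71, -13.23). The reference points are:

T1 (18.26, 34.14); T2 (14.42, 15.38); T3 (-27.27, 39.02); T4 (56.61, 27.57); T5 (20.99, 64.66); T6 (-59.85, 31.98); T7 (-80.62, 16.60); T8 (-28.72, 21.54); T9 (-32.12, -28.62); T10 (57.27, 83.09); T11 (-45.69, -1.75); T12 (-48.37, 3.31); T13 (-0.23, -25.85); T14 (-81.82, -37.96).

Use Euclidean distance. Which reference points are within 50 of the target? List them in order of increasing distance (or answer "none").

Distances from (9.71, -13.23):
T1: 48.14
T2: 29.00
T3: 64.01
T4: 62.16
T5: 78.70
T6: 82.96
T7: 95.13
T8: 51.82
T9: 44.57
T10: 107.42
T11: 56.58
T12: 60.39
T13: 16.06
T14: 94.81
Threshold 50: T13 (16.06), T2 (29.00), T9 (44.57), T1 (48.14) are within range.

T13, T2, T9, T1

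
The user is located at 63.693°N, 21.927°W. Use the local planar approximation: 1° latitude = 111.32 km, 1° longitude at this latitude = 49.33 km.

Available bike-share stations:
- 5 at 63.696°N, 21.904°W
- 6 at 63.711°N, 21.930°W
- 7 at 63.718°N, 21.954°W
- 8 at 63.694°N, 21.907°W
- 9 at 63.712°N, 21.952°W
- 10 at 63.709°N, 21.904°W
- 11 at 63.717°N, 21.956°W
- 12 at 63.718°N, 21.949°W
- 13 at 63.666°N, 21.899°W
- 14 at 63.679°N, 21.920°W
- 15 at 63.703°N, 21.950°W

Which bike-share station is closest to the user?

Distances from 63.693°N, 21.927°W:
5: √((0.003·111.32)² + (0.023·49.33)²) = √(0.11153 + 1.28729) = 1.183 km
6: √((0.018·111.32)² + (-0.003·49.33)²) = √(4.01505 + 0.02190) = 2.009 km
7: √((0.025·111.32)² + (-0.027·49.33)²) = √(7.74509 + 1.77398) = 3.085 km
8: √((0.001·111.32)² + (0.020·49.33)²) = √(0.01239 + 0.97338) = 0.993 km
9: √((0.019·111.32)² + (-0.025·49.33)²) = √(4.47356 + 1.52091) = 2.448 km
10: √((0.016·111.32)² + (0.023·49.33)²) = √(3.17239 + 1.28729) = 2.112 km
11: √((0.024·111.32)² + (-0.029·49.33)²) = √(7.13787 + 2.04653) = 3.031 km
12: √((0.025·111.32)² + (-0.022·49.33)²) = √(7.74509 + 1.17779) = 2.987 km
13: √((-0.027·111.32)² + (0.028·49.33)²) = √(9.03387 + 1.90782) = 3.308 km
14: √((-0.014·111.32)² + (0.007·49.33)²) = √(2.42886 + 0.11924) = 1.596 km
15: √((0.010·111.32)² + (-0.023·49.33)²) = √(1.23921 + 1.28729) = 1.589 km
Minimum: 8 at 0.993 km.

8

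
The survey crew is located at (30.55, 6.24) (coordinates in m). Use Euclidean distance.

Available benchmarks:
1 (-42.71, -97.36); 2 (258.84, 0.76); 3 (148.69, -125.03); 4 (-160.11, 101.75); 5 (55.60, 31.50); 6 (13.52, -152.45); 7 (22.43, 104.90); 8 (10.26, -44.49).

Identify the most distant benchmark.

Distances from (30.55, 6.24):
1: 126.89 m
2: 228.36 m
3: 176.60 m
4: 213.24 m
5: 35.57 m
6: 159.60 m
7: 98.99 m
8: 54.64 m
Maximum: 2 at 228.36 m.

2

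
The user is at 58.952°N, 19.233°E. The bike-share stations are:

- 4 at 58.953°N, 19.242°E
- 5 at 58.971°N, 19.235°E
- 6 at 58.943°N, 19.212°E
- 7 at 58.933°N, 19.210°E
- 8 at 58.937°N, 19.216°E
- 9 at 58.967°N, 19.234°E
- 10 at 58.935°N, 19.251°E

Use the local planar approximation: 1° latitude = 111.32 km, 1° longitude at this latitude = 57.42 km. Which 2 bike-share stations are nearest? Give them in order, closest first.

4, 6

Distances from 58.952°N, 19.233°E:
4: 0.529 km
5: 2.118 km
6: 1.568 km
7: 2.494 km
8: 1.934 km
9: 1.671 km
10: 2.156 km
Sorted: 4 (0.529 km) < 6 (1.568 km) < 9 (1.671 km) < 8 (1.934 km) < …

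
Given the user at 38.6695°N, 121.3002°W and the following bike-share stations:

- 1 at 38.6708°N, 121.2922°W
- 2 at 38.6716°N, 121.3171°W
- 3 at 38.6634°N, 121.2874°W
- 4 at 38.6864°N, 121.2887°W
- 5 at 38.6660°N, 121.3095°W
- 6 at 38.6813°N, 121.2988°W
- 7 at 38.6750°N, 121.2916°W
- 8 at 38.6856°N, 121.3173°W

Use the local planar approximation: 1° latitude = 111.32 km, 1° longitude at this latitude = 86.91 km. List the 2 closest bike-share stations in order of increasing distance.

Distances from 38.6695°N, 121.3002°W:
1: 0.7102 km
2: 1.4873 km
3: 1.3033 km
4: 2.1303 km
5: 0.8973 km
6: 1.3192 km
7: 0.9662 km
8: 2.3283 km
Sorted: 1 (0.7102 km) < 5 (0.8973 km) < 7 (0.9662 km) < 3 (1.3033 km) < …

1, 5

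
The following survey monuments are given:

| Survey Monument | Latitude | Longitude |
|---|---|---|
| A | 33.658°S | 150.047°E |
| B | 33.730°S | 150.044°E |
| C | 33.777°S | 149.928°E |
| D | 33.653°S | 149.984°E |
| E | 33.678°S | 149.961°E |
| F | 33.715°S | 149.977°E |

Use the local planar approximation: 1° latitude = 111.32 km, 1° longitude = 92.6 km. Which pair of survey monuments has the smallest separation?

Pairwise distances:
A–B: 8.020 km
A–C: 17.231 km
A–D: 5.860 km
A–E: 8.269 km
A–F: 9.071 km
B–C: 11.948 km
B–D: 10.215 km
B–E: 9.622 km
B–F: 6.425 km
C–D: 14.746 km
C–E: 11.436 km
C–F: 8.260 km
D–E: 3.504 km
D–F: 6.932 km
E–F: 4.377 km
Closest pair: D–E at 3.504 km.

D and E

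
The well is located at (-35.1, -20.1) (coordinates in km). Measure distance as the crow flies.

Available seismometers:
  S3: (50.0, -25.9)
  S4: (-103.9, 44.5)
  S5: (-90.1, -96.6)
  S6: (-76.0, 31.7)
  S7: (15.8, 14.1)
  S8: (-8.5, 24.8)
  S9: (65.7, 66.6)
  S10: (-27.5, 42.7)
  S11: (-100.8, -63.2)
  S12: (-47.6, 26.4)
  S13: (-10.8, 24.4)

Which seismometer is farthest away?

S9

Distances from (-35.1, -20.1):
S3: √((85.1)² + (-5.8)²) = √(7242.010 + 33.640) = 85.3 km
S4: √((-68.8)² + (64.6)²) = √(4733.440 + 4173.160) = 94.4 km
S5: √((-55.0)² + (-76.5)²) = √(3025.000 + 5852.250) = 94.2 km
S6: √((-40.9)² + (51.8)²) = √(1672.810 + 2683.240) = 66.0 km
S7: √((50.9)² + (34.2)²) = √(2590.810 + 1169.640) = 61.3 km
S8: √((26.6)² + (44.9)²) = √(707.560 + 2016.010) = 52.2 km
S9: √((100.8)² + (86.7)²) = √(10160.640 + 7516.890) = 133.0 km
S10: √((7.6)² + (62.8)²) = √(57.760 + 3943.840) = 63.3 km
S11: √((-65.7)² + (-43.1)²) = √(4316.490 + 1857.610) = 78.6 km
S12: √((-12.5)² + (46.5)²) = √(156.250 + 2162.250) = 48.2 km
S13: √((24.3)² + (44.5)²) = √(590.490 + 1980.250) = 50.7 km
Maximum: S9 at 133.0 km.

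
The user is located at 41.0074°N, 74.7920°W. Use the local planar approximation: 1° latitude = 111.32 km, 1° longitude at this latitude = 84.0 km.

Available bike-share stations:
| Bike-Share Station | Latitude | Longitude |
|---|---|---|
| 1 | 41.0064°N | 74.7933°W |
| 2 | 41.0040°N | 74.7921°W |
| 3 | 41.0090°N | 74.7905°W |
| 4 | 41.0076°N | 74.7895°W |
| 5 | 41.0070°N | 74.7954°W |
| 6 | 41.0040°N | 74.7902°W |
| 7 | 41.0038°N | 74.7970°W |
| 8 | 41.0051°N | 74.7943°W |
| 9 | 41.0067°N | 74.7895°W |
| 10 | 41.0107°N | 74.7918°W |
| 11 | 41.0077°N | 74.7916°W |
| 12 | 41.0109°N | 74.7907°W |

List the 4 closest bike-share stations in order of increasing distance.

11, 1, 4, 3

Distances from 41.0074°N, 74.7920°W:
1: √((-0.0010·111.32)² + (-0.0013·84.0)²) = √(0.012392 + 0.011925) = 0.1559 km
2: √((-0.0034·111.32)² + (-0.0001·84.0)²) = √(0.143253 + 0.000071) = 0.3786 km
3: √((0.0016·111.32)² + (0.0015·84.0)²) = √(0.031724 + 0.015876) = 0.2182 km
4: √((0.0002·111.32)² + (0.0025·84.0)²) = √(0.000496 + 0.044100) = 0.2112 km
5: √((-0.0004·111.32)² + (-0.0034·84.0)²) = √(0.001983 + 0.081567) = 0.2891 km
6: √((-0.0034·111.32)² + (0.0018·84.0)²) = √(0.143253 + 0.022861) = 0.4076 km
7: √((-0.0036·111.32)² + (-0.0050·84.0)²) = √(0.160602 + 0.176400) = 0.5805 km
8: √((-0.0023·111.32)² + (-0.0023·84.0)²) = √(0.065554 + 0.037326) = 0.3208 km
9: √((-0.0007·111.32)² + (0.0025·84.0)²) = √(0.006072 + 0.044100) = 0.2240 km
10: √((0.0033·111.32)² + (0.0002·84.0)²) = √(0.134950 + 0.000282) = 0.3677 km
11: √((0.0003·111.32)² + (0.0004·84.0)²) = √(0.001115 + 0.001129) = 0.0474 km
12: √((0.0035·111.32)² + (0.0013·84.0)²) = √(0.151804 + 0.011925) = 0.4046 km
Sorted: 11 (0.0474 km) < 1 (0.1559 km) < 4 (0.2112 km) < 3 (0.2182 km) < 9 (0.2240 km) < 5 (0.2891 km) < …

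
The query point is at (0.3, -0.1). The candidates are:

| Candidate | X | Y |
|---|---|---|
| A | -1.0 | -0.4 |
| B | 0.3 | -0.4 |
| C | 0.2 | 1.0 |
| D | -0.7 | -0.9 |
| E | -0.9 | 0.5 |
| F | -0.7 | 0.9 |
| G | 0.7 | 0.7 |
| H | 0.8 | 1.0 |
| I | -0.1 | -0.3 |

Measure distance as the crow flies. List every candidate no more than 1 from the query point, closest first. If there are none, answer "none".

Distances from (0.3, -0.1):
A: √((-1.3)² + (-0.3)²) = √(1.6900 + 0.0900) = 1.33
B: √((0.0)² + (-0.3)²) = √(0.0000 + 0.0900) = 0.30
C: √((-0.1)² + (1.1)²) = √(0.0100 + 1.2100) = 1.10
D: √((-1.0)² + (-0.8)²) = √(1.0000 + 0.6400) = 1.28
E: √((-1.2)² + (0.6)²) = √(1.4400 + 0.3600) = 1.34
F: √((-1.0)² + (1.0)²) = √(1.0000 + 1.0000) = 1.41
G: √((0.4)² + (0.8)²) = √(0.1600 + 0.6400) = 0.89
H: √((0.5)² + (1.1)²) = √(0.2500 + 1.2100) = 1.21
I: √((-0.4)² + (-0.2)²) = √(0.1600 + 0.0400) = 0.45
Threshold 1: B (0.30), I (0.45), G (0.89) are within range.

B, I, G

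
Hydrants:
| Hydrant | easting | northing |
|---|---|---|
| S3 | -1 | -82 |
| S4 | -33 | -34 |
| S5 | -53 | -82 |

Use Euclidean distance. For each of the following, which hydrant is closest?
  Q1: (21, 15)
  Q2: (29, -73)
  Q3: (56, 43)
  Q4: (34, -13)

Q1→S4; Q2→S3; Q3→S4; Q4→S4

Q1 at (21, 15):
  S3: √((-22)² + (-97)²) = √(484.000 + 9409.000) = 99.5
  S4: √((-54)² + (-49)²) = √(2916.000 + 2401.000) = 72.9
  S5: √((-74)² + (-97)²) = √(5476.000 + 9409.000) = 122.0
  → nearest: S4 (72.9)
Q2 at (29, -73):
  S3: √((-30)² + (-9)²) = √(900.000 + 81.000) = 31.3
  S4: √((-62)² + (39)²) = √(3844.000 + 1521.000) = 73.2
  S5: √((-82)² + (-9)²) = √(6724.000 + 81.000) = 82.5
  → nearest: S3 (31.3)
Q3 at (56, 43):
  S3: √((-57)² + (-125)²) = √(3249.000 + 15625.000) = 137.4
  S4: √((-89)² + (-77)²) = √(7921.000 + 5929.000) = 117.7
  S5: √((-109)² + (-125)²) = √(11881.000 + 15625.000) = 165.8
  → nearest: S4 (117.7)
Q4 at (34, -13):
  S3: √((-35)² + (-69)²) = √(1225.000 + 4761.000) = 77.4
  S4: √((-67)² + (-21)²) = √(4489.000 + 441.000) = 70.2
  S5: √((-87)² + (-69)²) = √(7569.000 + 4761.000) = 111.0
  → nearest: S4 (70.2)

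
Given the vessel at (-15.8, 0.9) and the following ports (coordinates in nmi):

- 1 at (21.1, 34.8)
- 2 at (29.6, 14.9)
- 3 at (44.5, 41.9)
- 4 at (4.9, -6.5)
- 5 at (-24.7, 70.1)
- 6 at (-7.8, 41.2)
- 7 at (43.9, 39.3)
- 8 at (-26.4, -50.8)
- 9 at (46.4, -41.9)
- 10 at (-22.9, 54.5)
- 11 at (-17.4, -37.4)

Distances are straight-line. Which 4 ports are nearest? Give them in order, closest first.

4, 11, 6, 2

Distances from (-15.8, 0.9):
1: √((36.9)² + (33.9)²) = √(1361.610 + 1149.210) = 50.1 nmi
2: √((45.4)² + (14.0)²) = √(2061.160 + 196.000) = 47.5 nmi
3: √((60.3)² + (41.0)²) = √(3636.090 + 1681.000) = 72.9 nmi
4: √((20.7)² + (-7.4)²) = √(428.490 + 54.760) = 22.0 nmi
5: √((-8.9)² + (69.2)²) = √(79.210 + 4788.640) = 69.8 nmi
6: √((8.0)² + (40.3)²) = √(64.000 + 1624.090) = 41.1 nmi
7: √((59.7)² + (38.4)²) = √(3564.090 + 1474.560) = 71.0 nmi
8: √((-10.6)² + (-51.7)²) = √(112.360 + 2672.890) = 52.8 nmi
9: √((62.2)² + (-42.8)²) = √(3868.840 + 1831.840) = 75.5 nmi
10: √((-7.1)² + (53.6)²) = √(50.410 + 2872.960) = 54.1 nmi
11: √((-1.6)² + (-38.3)²) = √(2.560 + 1466.890) = 38.3 nmi
Sorted: 4 (22.0 nmi) < 11 (38.3 nmi) < 6 (41.1 nmi) < 2 (47.5 nmi) < 1 (50.1 nmi) < 8 (52.8 nmi) < …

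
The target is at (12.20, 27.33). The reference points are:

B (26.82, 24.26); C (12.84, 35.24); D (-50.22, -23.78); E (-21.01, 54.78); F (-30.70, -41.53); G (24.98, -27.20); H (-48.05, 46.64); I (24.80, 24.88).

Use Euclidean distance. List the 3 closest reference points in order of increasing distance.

C, I, B

Distances from (12.20, 27.33):
B: 14.94
C: 7.94
D: 80.68
E: 43.09
F: 81.13
G: 56.01
H: 63.27
I: 12.84
Sorted: C (7.94) < I (12.84) < B (14.94) < E (43.09) < G (56.01) < …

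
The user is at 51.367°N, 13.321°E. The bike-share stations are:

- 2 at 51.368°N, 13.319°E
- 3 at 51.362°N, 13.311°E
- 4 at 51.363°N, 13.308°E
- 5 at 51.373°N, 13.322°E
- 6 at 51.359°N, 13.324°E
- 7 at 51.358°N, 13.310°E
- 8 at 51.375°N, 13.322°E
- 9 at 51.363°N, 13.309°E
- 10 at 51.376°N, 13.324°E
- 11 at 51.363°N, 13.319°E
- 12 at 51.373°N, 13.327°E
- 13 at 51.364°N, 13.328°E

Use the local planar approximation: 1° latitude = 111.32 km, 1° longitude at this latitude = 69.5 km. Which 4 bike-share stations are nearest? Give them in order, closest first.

2, 11, 13, 5

Distances from 51.367°N, 13.321°E:
2: 0.178 km
3: 0.890 km
4: 1.007 km
5: 0.672 km
6: 0.915 km
7: 1.260 km
8: 0.893 km
9: 0.945 km
10: 1.023 km
11: 0.466 km
12: 0.787 km
13: 0.590 km
Sorted: 2 (0.178 km) < 11 (0.466 km) < 13 (0.590 km) < 5 (0.672 km) < 12 (0.787 km) < 3 (0.890 km) < …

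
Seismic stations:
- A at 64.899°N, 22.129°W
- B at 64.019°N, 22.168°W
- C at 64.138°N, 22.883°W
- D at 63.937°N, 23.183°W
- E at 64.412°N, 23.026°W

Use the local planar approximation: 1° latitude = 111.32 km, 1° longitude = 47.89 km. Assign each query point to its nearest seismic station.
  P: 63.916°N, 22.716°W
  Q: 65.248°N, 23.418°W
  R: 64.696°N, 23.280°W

P at 63.916°N, 22.716°W:
  A: √((0.983·111.32)² + (0.587·47.89)²) = √(11974.39089 + 790.25250) = 112.981 km
  B: √((0.103·111.32)² + (0.548·47.89)²) = √(131.46824 + 688.73284) = 28.639 km
  C: √((0.222·111.32)² + (-0.167·47.89)²) = √(610.73435 + 63.96209) = 25.975 km
  D: √((0.021·111.32)² + (-0.467·47.89)²) = √(5.46493 + 500.17668) = 22.486 km
  E: √((0.496·111.32)² + (-0.310·47.89)²) = √(3048.66530 + 220.40075) = 57.176 km
  → nearest: D (22.486 km)
Q at 65.248°N, 23.418°W:
  A: √((-0.349·111.32)² + (1.289·47.89)²) = √(1509.37534 + 3810.61883) = 72.938 km
  B: √((-1.229·111.32)² + (1.250·47.89)²) = √(18717.59996 + 3583.51891) = 149.336 km
  C: √((-1.110·111.32)² + (0.535·47.89)²) = √(15268.35865 + 656.44333) = 126.194 km
  D: √((-1.311·111.32)² + (0.235·47.89)²) = √(21298.63538 + 126.65589) = 146.374 km
  E: √((-0.836·111.32)² + (0.392·47.89)²) = √(8660.81875 + 352.42102) = 94.938 km
  → nearest: A (72.938 km)
R at 64.696°N, 23.280°W:
  A: √((0.203·111.32)² + (1.151·47.89)²) = √(510.66780 + 3038.36764) = 59.574 km
  B: √((-0.677·111.32)² + (1.112·47.89)²) = √(5679.67823 + 2835.95443) = 92.280 km
  C: √((-0.558·111.32)² + (0.397·47.89)²) = √(3858.46703 + 361.46869) = 64.961 km
  D: √((-0.759·111.32)² + (0.097·47.89)²) = √(7138.87779 + 21.57909) = 84.619 km
  E: √((-0.284·111.32)² + (0.254·47.89)²) = √(999.50064 + 147.96436) = 33.874 km
  → nearest: E (33.874 km)

P→D; Q→A; R→E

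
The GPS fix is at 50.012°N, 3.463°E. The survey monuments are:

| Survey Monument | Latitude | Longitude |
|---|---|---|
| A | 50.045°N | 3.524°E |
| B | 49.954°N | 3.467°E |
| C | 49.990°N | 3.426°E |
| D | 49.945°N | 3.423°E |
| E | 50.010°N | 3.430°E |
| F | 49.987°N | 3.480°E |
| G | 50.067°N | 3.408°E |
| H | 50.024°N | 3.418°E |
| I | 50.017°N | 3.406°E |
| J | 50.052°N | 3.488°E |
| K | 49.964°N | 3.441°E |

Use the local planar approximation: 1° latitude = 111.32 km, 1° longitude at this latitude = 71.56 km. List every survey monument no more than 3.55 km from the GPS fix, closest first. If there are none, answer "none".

E, F, H

Distances from 50.012°N, 3.463°E:
A: √((0.033·111.32)² + (0.061·71.56)²) = √(13.49504 + 19.05462) = 5.705 km
B: √((-0.058·111.32)² + (0.004·71.56)²) = √(41.68717 + 0.08193) = 6.463 km
C: √((-0.022·111.32)² + (-0.037·71.56)²) = √(5.99780 + 7.01042) = 3.607 km
D: √((-0.067·111.32)² + (-0.040·71.56)²) = √(55.62833 + 8.19333) = 7.989 km
E: √((-0.002·111.32)² + (-0.033·71.56)²) = √(0.04957 + 5.57659) = 2.372 km
F: √((-0.025·111.32)² + (0.017·71.56)²) = √(7.74509 + 1.47992) = 3.037 km
G: √((0.055·111.32)² + (-0.055·71.56)²) = √(37.48623 + 15.49052) = 7.279 km
H: √((0.012·111.32)² + (-0.045·71.56)²) = √(1.78447 + 10.36969) = 3.486 km
I: √((0.005·111.32)² + (-0.057·71.56)²) = √(0.30980 + 16.63759) = 4.117 km
J: √((0.040·111.32)² + (0.025·71.56)²) = √(19.82743 + 3.20052) = 4.799 km
K: √((-0.048·111.32)² + (-0.022·71.56)²) = √(28.55150 + 2.47848) = 5.570 km
Threshold 3.55 km: E (2.372 km), F (3.037 km), H (3.486 km) are within range.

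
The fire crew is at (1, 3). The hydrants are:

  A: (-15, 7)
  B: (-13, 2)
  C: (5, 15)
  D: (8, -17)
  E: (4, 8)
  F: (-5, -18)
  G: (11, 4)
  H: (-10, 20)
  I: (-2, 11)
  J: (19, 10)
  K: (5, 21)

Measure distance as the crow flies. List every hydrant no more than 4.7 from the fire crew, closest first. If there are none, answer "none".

Distances from (1, 3):
A: 16.5
B: 14.0
C: 12.6
D: 21.2
E: 5.8
F: 21.8
G: 10.0
H: 20.2
I: 8.5
J: 19.3
K: 18.4
Threshold 4.7: none within range.

none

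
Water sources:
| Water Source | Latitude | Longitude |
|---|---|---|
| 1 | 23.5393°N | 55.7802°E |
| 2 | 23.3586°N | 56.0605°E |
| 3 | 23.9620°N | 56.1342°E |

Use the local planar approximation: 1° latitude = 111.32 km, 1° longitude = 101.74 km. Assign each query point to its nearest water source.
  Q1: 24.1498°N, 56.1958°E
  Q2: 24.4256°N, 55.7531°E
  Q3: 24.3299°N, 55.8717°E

Q1→3; Q2→3; Q3→3

Q1 at 24.1498°N, 56.1958°E:
  1: 80.0409 km
  2: 89.1456 km
  3: 21.8251 km
  → nearest: 3 (21.8251 km)
Q2 at 24.4256°N, 55.7531°E:
  1: 98.7014 km
  2: 122.8269 km
  3: 64.5503 km
  → nearest: 3 (64.5503 km)
Q3 at 24.3299°N, 55.8717°E:
  1: 88.5006 km
  2: 109.8181 km
  3: 48.8931 km
  → nearest: 3 (48.8931 km)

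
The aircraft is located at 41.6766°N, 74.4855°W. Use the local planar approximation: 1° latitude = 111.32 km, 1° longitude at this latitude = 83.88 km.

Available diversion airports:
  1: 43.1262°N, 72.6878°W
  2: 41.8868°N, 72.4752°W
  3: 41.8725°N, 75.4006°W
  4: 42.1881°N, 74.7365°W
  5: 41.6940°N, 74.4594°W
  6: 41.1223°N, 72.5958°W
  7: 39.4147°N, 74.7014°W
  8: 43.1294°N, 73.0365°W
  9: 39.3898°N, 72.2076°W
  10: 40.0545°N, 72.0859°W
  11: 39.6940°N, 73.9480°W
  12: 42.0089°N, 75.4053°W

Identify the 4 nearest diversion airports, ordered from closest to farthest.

5, 4, 3, 12

Distances from 41.6766°N, 74.4855°W:
1: √((1.4496·111.32)² + (1.7977·83.88)²) = √(26040.106494 + 22737.948601) = 220.8575 km
2: √((0.2102·111.32)² + (2.0103·83.88)²) = √(547.534915 + 28434.041235) = 170.2398 km
3: √((0.1959·111.32)² + (-0.9151·83.88)²) = √(475.570894 + 5891.880832) = 79.7963 km
4: √((0.5115·111.32)² + (-0.2510·83.88)²) = √(3242.184098 + 443.265863) = 60.7079 km
5: √((0.0174·111.32)² + (0.0261·83.88)²) = √(3.751845 + 4.792894) = 2.9231 km
6: √((-0.5543·111.32)² + (1.8897·83.88)²) = √(3807.467040 + 25124.797477) = 170.0949 km
7: √((-2.2619·111.32)² + (-0.2159·83.88)²) = √(63400.574977 + 327.960944) = 252.4451 km
8: √((1.4528·111.32)² + (1.4490·83.88)²) = √(26155.200747 + 14772.486934) = 202.3059 km
9: √((-2.2868·111.32)² + (2.2779·83.88)²) = √(64804.141616 + 36507.841199) = 318.2954 km
10: √((-1.6221·111.32)² + (2.3996·83.88)²) = √(32606.309301 + 40513.013629) = 270.4058 km
11: √((-1.9826·111.32)² + (0.5375·83.88)²) = √(48709.828334 + 2032.702310) = 225.2610 km
12: √((0.3323·111.32)² + (-0.9198·83.88)²) = √(1368.381134 + 5952.558251) = 85.5625 km
Sorted: 5 (2.9231 km) < 4 (60.7079 km) < 3 (79.7963 km) < 12 (85.5625 km) < 6 (170.0949 km) < 2 (170.2398 km) < …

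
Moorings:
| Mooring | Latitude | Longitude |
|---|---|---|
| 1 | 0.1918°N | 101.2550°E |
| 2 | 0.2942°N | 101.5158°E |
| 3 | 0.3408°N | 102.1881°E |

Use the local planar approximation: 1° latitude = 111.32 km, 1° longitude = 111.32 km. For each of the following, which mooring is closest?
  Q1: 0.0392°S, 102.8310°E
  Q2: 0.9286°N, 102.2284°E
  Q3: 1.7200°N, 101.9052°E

Q1→3; Q2→3; Q3→3

Q1 at 0.0392°S, 102.8310°E:
  1: 177.3149 km
  2: 151.0390 km
  3: 83.1345 km
  → nearest: 3 (83.1345 km)
Q2 at 0.9286°N, 102.2284°E:
  1: 135.9008 km
  2: 106.2078 km
  3: 65.5875 km
  → nearest: 3 (65.5875 km)
Q3 at 1.7200°N, 101.9052°E:
  1: 184.8769 km
  2: 164.5330 km
  3: 156.7291 km
  → nearest: 3 (156.7291 km)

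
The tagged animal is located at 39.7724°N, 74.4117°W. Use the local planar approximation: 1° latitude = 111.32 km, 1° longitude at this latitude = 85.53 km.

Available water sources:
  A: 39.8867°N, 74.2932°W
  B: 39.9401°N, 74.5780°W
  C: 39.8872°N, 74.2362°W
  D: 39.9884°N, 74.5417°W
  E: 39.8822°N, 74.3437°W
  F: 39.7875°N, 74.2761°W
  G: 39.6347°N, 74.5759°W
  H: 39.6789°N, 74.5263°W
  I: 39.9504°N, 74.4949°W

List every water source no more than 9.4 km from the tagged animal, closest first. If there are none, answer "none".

none

Distances from 39.7724°N, 74.4117°W:
A: √((0.1143·111.32)² + (0.1185·85.53)²) = √(161.897020 + 102.724407) = 16.2672 km
B: √((0.1677·111.32)² + (-0.1663·85.53)²) = √(348.507814 + 202.311906) = 23.4695 km
C: √((0.1148·111.32)² + (0.1755·85.53)²) = √(163.316540 + 225.315561) = 19.7138 km
D: √((0.2160·111.32)² + (-0.1300·85.53)²) = √(578.167796 + 123.629937) = 26.4915 km
E: √((0.1098·111.32)² + (0.0680·85.53)²) = √(149.400164 + 33.826321) = 13.5361 km
F: √((0.0151·111.32)² + (0.1356·85.53)²) = √(2.825532 + 134.510542) = 11.7190 km
G: √((-0.1377·111.32)² + (-0.1642·85.53)²) = √(234.971006 + 197.234666) = 20.7896 km
H: √((-0.0935·111.32)² + (-0.1146·85.53)²) = √(108.335207 + 96.074068) = 14.2972 km
I: √((0.1780·111.32)² + (-0.0832·85.53)²) = √(392.632640 + 50.638822) = 21.0540 km
Threshold 9.4 km: none within range.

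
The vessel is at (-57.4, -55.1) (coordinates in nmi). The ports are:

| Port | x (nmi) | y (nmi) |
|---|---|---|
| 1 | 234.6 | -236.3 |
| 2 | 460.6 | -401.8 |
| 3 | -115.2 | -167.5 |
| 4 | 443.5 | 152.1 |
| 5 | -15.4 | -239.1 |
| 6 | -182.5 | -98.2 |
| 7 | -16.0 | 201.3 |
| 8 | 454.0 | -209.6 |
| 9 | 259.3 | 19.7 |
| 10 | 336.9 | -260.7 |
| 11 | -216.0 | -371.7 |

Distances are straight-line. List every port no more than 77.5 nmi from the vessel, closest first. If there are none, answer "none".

none

Distances from (-57.4, -55.1):
1: √((292.0)² + (-181.2)²) = √(85264.000 + 32833.440) = 343.7 nmi
2: √((518.0)² + (-346.7)²) = √(268324.000 + 120200.890) = 623.3 nmi
3: √((-57.8)² + (-112.4)²) = √(3340.840 + 12633.760) = 126.4 nmi
4: √((500.9)² + (207.2)²) = √(250900.810 + 42931.840) = 542.1 nmi
5: √((42.0)² + (-184.0)²) = √(1764.000 + 33856.000) = 188.7 nmi
6: √((-125.1)² + (-43.1)²) = √(15650.010 + 1857.610) = 132.3 nmi
7: √((41.4)² + (256.4)²) = √(1713.960 + 65740.960) = 259.7 nmi
8: √((511.4)² + (-154.5)²) = √(261529.960 + 23870.250) = 534.2 nmi
9: √((316.7)² + (74.8)²) = √(100298.890 + 5595.040) = 325.4 nmi
10: √((394.3)² + (-205.6)²) = √(155472.490 + 42271.360) = 444.7 nmi
11: √((-158.6)² + (-316.6)²) = √(25153.960 + 100235.560) = 354.1 nmi
Threshold 77.5 nmi: none within range.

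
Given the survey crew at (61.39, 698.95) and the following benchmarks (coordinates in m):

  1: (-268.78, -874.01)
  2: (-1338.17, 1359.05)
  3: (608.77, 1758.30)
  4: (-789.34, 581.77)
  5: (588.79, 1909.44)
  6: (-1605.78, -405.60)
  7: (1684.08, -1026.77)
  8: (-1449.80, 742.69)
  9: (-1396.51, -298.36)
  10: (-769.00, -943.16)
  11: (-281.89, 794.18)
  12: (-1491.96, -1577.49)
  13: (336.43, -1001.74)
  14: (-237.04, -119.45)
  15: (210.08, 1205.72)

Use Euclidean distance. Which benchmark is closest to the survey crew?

Distances from (61.39, 698.95):
1: 1607.24 m
2: 1547.42 m
3: 1192.41 m
4: 858.76 m
5: 1320.39 m
6: 1999.87 m
7: 2368.80 m
8: 1511.82 m
9: 1766.38 m
10: 1840.13 m
11: 356.24 m
12: 2755.92 m
13: 1722.79 m
14: 871.11 m
15: 528.13 m
Minimum: 11 at 356.24 m.

11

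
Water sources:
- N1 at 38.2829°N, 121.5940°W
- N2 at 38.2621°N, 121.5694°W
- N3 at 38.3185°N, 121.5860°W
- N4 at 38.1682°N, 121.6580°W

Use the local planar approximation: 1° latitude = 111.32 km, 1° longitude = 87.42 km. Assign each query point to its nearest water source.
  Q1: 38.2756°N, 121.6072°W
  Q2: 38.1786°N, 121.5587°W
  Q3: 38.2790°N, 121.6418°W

Q1 at 38.2756°N, 121.6072°W:
  N1: 1.4114 km
  N2: 3.6302 km
  N3: 5.1226 km
  N4: 12.7539 km
  → nearest: N1 (1.4114 km)
Q2 at 38.1786°N, 121.5587°W:
  N1: 12.0138 km
  N2: 9.3422 km
  N3: 15.7555 km
  N4: 8.7577 km
  → nearest: N4 (8.7577 km)
Q3 at 38.2790°N, 121.6418°W:
  N1: 4.2012 km
  N2: 6.6029 km
  N3: 6.5673 km
  N4: 12.4153 km
  → nearest: N1 (4.2012 km)

Q1→N1; Q2→N4; Q3→N1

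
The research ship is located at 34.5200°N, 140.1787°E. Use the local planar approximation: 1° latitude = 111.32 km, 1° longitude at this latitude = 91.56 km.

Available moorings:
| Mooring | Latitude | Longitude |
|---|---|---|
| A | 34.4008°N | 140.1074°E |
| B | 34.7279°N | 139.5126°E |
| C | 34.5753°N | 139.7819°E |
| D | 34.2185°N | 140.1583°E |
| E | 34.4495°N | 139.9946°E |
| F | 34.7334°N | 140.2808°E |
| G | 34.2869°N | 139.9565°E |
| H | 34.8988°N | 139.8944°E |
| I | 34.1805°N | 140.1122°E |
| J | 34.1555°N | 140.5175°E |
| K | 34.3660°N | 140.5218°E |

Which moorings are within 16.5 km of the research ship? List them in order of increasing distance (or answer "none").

Distances from 34.5200°N, 140.1787°E:
A: 14.7883 km
B: 65.2317 km
C: 36.8489 km
D: 33.6149 km
E: 18.5936 km
F: 25.5289 km
G: 32.9733 km
H: 49.5553 km
I: 38.2805 km
J: 51.0754 km
K: 35.7875 km
Threshold 16.5 km: A (14.7883 km) is within range.

A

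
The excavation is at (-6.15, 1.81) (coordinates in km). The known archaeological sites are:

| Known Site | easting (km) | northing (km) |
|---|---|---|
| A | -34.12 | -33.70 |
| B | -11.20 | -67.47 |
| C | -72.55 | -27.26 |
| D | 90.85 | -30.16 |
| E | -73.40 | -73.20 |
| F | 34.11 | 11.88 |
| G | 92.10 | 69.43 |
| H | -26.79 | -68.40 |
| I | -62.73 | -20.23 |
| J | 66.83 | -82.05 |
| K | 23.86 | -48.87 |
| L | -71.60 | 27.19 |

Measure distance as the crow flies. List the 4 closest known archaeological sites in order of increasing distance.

Distances from (-6.15, 1.81):
A: √((-27.97)² + (-35.51)²) = √(782.3209 + 1260.9601) = 45.20 km
B: √((-5.05)² + (-69.28)²) = √(25.5025 + 4799.7184) = 69.46 km
C: √((-66.40)² + (-29.07)²) = √(4408.9600 + 845.0649) = 72.48 km
D: √((97.00)² + (-31.97)²) = √(9409.0000 + 1022.0809) = 102.13 km
E: √((-67.25)² + (-75.01)²) = √(4522.5625 + 5626.5001) = 100.74 km
F: √((40.26)² + (10.07)²) = √(1620.8676 + 101.4049) = 41.50 km
G: √((98.25)² + (67.62)²) = √(9653.0625 + 4572.4644) = 119.27 km
H: √((-20.64)² + (-70.21)²) = √(426.0096 + 4929.4441) = 73.18 km
I: √((-56.58)² + (-22.04)²) = √(3201.2964 + 485.7616) = 60.72 km
J: √((72.98)² + (-83.86)²) = √(5326.0804 + 7032.4996) = 111.17 km
K: √((30.01)² + (-50.68)²) = √(900.6001 + 2568.4624) = 58.90 km
L: √((-65.45)² + (25.38)²) = √(4283.7025 + 644.1444) = 70.20 km
Sorted: F (41.50 km) < A (45.20 km) < K (58.90 km) < I (60.72 km) < B (69.46 km) < L (70.20 km) < …

F, A, K, I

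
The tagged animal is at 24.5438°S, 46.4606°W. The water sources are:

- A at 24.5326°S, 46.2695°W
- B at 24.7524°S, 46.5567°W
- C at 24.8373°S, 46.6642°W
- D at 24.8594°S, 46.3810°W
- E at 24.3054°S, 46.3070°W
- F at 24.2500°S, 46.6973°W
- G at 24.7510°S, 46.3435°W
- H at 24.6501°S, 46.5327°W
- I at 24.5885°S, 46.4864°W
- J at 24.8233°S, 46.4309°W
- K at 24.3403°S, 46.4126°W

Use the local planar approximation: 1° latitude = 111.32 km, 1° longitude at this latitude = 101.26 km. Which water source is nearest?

Distances from 24.5438°S, 46.4606°W:
A: 19.3909 km
B: 25.1779 km
C: 38.6333 km
D: 36.0454 km
E: 30.7606 km
F: 40.5481 km
G: 25.9349 km
H: 13.9043 km
I: 5.6201 km
J: 31.2589 km
K: 23.1692 km
Minimum: I at 5.6201 km.

I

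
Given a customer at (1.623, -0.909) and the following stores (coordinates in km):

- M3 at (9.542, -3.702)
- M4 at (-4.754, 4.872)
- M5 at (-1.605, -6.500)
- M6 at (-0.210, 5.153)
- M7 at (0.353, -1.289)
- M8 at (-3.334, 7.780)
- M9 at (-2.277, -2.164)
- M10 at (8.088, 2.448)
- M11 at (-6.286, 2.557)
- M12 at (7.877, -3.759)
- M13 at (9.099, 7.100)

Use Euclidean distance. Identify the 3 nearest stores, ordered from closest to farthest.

Distances from (1.623, -0.909):
M3: √((7.919)² + (-2.793)²) = √(62.71056 + 7.80085) = 8.397 km
M4: √((-6.377)² + (5.781)²) = √(40.66613 + 33.41996) = 8.607 km
M5: √((-3.228)² + (-5.591)²) = √(10.41998 + 31.25928) = 6.456 km
M6: √((-1.833)² + (6.062)²) = √(3.35989 + 36.74784) = 6.333 km
M7: √((-1.270)² + (-0.380)²) = √(1.61290 + 0.14440) = 1.326 km
M8: √((-4.957)² + (8.689)²) = √(24.57185 + 75.49872) = 10.004 km
M9: √((-3.900)² + (-1.255)²) = √(15.21000 + 1.57503) = 4.097 km
M10: √((6.465)² + (3.357)²) = √(41.79622 + 11.26945) = 7.285 km
M11: √((-7.909)² + (3.466)²) = √(62.55228 + 12.01316) = 8.635 km
M12: √((6.254)² + (-2.850)²) = √(39.11252 + 8.12250) = 6.873 km
M13: √((7.476)² + (8.009)²) = √(55.89058 + 64.14408) = 10.956 km
Sorted: M7 (1.326 km) < M9 (4.097 km) < M6 (6.333 km) < M5 (6.456 km) < M12 (6.873 km) < …

M7, M9, M6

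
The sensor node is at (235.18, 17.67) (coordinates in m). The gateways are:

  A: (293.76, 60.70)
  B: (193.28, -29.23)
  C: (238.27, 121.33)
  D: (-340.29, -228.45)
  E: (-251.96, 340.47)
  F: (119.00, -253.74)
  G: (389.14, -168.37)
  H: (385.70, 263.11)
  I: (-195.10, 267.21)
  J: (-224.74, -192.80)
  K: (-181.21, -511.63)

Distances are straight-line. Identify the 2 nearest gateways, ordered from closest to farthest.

B, A

Distances from (235.18, 17.67):
A: 72.69 m
B: 62.89 m
C: 103.71 m
D: 625.89 m
E: 584.38 m
F: 295.23 m
G: 241.48 m
H: 287.92 m
I: 497.40 m
J: 505.79 m
K: 673.45 m
Sorted: B (62.89 m) < A (72.69 m) < C (103.71 m) < G (241.48 m) < …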